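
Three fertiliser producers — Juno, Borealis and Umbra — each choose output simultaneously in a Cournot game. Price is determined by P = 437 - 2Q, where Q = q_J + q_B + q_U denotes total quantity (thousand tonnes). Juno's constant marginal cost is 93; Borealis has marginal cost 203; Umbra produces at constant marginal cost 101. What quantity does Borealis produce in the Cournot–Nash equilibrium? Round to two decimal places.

2.75

Juno's profit: π_J = (437 - 2Q)q_J - (93q_J). Setting ∂π_J/∂q_J = 0: 344 - 4q_J - 2(q_B + q_U) = 0.
Borealis's profit: π_B = (437 - 2Q)q_B - (203q_B). Setting ∂π_B/∂q_B = 0: 234 - 4q_B - 2(q_J + q_U) = 0.
Umbra's profit: π_U = (437 - 2Q)q_U - (101q_U). Setting ∂π_U/∂q_U = 0: 336 - 4q_U - 2(q_J + q_B) = 0.
Adding the 3 first-order conditions: 914 − 8Q = 0, so Q = 457/4.
Back-substituting: q_J = (344 − 457/2)/2 = 231/4, q_B = (234 − 457/2)/2 = 11/4, q_U = (336 − 457/2)/2 = 215/4.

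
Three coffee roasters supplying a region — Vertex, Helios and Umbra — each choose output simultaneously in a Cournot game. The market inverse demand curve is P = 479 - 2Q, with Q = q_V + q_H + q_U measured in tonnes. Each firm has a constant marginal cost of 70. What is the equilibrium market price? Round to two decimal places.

172.25

A representative firm's profit is π_i = q_i(479 - 2Q) - 70q_i.
First-order condition (treating rivals' output as given): 409 - 4q_i - 2·Σ_{j≠i} q_j = 0.
By symmetry each firm produces the same amount; substituting Σ_{j≠i} q_j = 2q_i yields q_i = 409/8.
Total output Q = 1227/8, so price P = 479 - 2·(1227/8) = 689/4.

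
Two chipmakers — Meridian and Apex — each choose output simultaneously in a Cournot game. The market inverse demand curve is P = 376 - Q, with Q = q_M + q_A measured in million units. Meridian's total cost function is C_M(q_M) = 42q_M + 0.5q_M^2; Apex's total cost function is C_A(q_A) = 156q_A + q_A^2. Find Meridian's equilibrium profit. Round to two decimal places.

Meridian's profit: π_M = (376 - Q)q_M - (42q_M + (1/2)q_M²). Setting ∂π_M/∂q_M = 0: 334 - 3q_M - (q_A) = 0.
Apex's first-order condition: 220 - 4q_A - (q_M) = 0.
Rearranging gives the reaction functions q_M = (334 - q_A)/3 and q_A = (220 - q_M)/4.
Substituting one into the other gives q_M = 1116/11 and q_A = 326/11.
Price P = 376 - 1442/11 = 244.9091.
Meridian's profit: 244.9091·(1116/11) - 42·(1116/11) - (1/2)(1116/11)² = 15439.5372.

15439.54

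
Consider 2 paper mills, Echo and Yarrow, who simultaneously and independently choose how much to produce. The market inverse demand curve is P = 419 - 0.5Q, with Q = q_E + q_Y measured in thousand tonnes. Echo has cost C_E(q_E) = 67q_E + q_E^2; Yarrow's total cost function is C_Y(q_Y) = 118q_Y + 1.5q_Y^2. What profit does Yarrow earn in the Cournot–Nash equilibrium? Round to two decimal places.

Echo's profit: π_E = (419 - 0.5Q)q_E - (67q_E + q_E²). Setting ∂π_E/∂q_E = 0: 352 - 3q_E - (1/2)(q_Y) = 0.
Yarrow's profit: π_Y = (419 - 0.5Q)q_Y - (118q_Y + (3/2)q_Y²). Setting ∂π_Y/∂q_Y = 0: 301 - 4q_Y - (1/2)(q_E) = 0.
Best responses: q_E = (352 - (1/2)q_Y)/3, q_Y = (301 - (1/2)q_E)/4.
Substituting one into the other gives q_E = 107.0213 and q_Y = 61.8723.
Price P = 419 - (1/2)·168.8936 = 334.5532.
Yarrow's profit: 334.5532·61.8723 - 118·61.8723 - (3/2)·61.8723² = 7656.3730.

7656.37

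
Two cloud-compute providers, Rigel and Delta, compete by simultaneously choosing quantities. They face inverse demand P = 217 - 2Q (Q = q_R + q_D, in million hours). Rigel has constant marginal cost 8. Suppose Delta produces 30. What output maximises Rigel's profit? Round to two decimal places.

With the rival's output fixed at 30, Rigel's profit is π_R = (217 - 2·30 - 2q_R)q_R - (8q_R) = (157 - 2q_R)q_R - (8q_R).
∂π_R/∂q_R = 149 - 4q_R = 0, so q_R = 149/4.

37.25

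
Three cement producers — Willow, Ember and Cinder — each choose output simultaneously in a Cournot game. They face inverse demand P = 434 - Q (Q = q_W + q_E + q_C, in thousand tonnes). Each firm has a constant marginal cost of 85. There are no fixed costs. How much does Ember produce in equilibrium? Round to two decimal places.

A representative firm's profit is π_i = q_i(434 - Q) - 85q_i.
First-order condition (treating rivals' output as given): 349 - 2q_i - Σ_{j≠i} q_j = 0.
With identical firms every q_j equals q_i, so Σ_{j≠i} q_j = 2q_i and 349 = 4q_i, giving q_i = 349/4.

87.25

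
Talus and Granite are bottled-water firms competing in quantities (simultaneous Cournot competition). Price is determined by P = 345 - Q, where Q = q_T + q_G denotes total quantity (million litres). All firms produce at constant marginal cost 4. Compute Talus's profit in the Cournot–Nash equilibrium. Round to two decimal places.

A representative firm's profit is π_i = q_i(345 - Q) - 4q_i.
Setting ∂π_i/∂q_i = 0 with rivals' quantities fixed: 341 - 2q_i - q_j = 0.
With identical firms every q_j equals q_i, so q_j = q_i and 341 = 3q_i, giving q_i = 341/3.
Price P = 345 - 682/3 = 353/3.
Talus's profit: (353/3 - 4)·(341/3) = 12920.1111.

12920.11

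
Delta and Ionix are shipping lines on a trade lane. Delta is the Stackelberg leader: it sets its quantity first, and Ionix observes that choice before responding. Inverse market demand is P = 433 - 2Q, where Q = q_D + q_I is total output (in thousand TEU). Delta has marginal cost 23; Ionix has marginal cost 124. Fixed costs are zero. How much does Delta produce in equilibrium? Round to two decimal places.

Solve by backward induction. Given q_D, the follower Ionix maximises π_I = (433 - 2q_D - 2q_I)q_I - 124q_I.
∂π_I/∂q_I = 309 - 2q_D - 4q_I = 0 gives the reaction function q_I = (309 - 2q_D)/4.
Delta substitutes q_I(q_D) into its own profit: π_D = q_D(433 - 2q_D - (309 - 2q_D)/2) - 23q_D = (557/2 - q_D)q_D - 23q_D.
Maximising: ∂π_D/∂q_D = 511/2 - 2q_D = 0, giving q_D = 511/4.
Then q_I = (309 - 2·(511/4))/4 = 107/8.

127.75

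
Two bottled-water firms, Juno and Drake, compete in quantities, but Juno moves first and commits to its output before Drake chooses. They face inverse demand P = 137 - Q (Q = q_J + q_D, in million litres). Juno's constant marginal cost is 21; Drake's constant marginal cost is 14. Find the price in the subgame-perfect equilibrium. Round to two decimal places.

The follower Drake best-responds to any q_J: π_D = (137 - Q)q_D - 14q_D.
Setting the follower's marginal profit to zero, 123 - q_J - 2q_D = 0, i.e. q_D = (123 - q_J)/2.
The leader anticipates this reaction. Substituting into P = 137 - Q gives P = 151/2 - (1/2)q_J, so π_J = (151/2 - (1/2)q_J)q_J - 21q_J.
The leader's first-order condition 109/2 - q_J = 0 yields q_J = 109/2.
Then q_D = (123 - 109/2)/2 = 137/4.
Total output Q = 355/4, so price P = 137 - 355/4 = 193/4.

48.25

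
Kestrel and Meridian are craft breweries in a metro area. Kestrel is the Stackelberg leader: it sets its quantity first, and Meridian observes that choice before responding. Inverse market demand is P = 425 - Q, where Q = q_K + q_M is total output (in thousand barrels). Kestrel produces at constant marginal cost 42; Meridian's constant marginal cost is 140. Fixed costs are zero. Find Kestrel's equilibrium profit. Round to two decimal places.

The follower Meridian best-responds to any q_K: π_M = (425 - Q)q_M - 140q_M.
Follower FOC: 285 - q_K - 2q_M = 0, so q_M(q_K) = (285 - q_K)/2.
Kestrel substitutes q_M(q_K) into its own profit: π_K = q_K(425 - q_K - (285 - q_K)/2) - 42q_K = (565/2 - (1/2)q_K)q_K - 42q_K.
Maximising: ∂π_K/∂q_K = 481/2 - q_K = 0, giving q_K = 481/2.
Then q_M = (285 - 481/2)/2 = 89/4.
Price P = 425 - 1051/4 = 649/4.
Kestrel's profit: (649/4 - 42)·(481/2) = 28920.1250.

28920.13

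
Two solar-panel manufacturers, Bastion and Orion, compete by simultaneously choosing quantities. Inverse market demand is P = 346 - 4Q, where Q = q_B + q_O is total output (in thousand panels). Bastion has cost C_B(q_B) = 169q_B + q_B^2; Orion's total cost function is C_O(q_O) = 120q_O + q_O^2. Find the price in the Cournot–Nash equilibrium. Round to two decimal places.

230.86

Bastion's profit: π_B = (346 - 4Q)q_B - (169q_B + q_B²). Setting ∂π_B/∂q_B = 0: 177 - 10q_B - 4(q_O) = 0.
Orion's first-order condition: 226 - 10q_O - 4(q_B) = 0.
So q_B = (177 - 4q_O)/10 and q_O = (226 - 4q_B)/10.
Substituting one into the other gives q_B = 433/42 and q_O = 388/21.
Total output Q = 403/14, so price P = 346 - 4·(403/14) = 1616/7.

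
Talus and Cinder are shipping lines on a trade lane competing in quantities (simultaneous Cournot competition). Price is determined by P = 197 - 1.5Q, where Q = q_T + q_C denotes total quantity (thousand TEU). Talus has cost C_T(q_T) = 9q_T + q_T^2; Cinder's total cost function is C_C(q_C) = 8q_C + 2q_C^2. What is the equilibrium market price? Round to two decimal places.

Talus's profit: π_T = (197 - 1.5Q)q_T - (9q_T + q_T²). Setting ∂π_T/∂q_T = 0: 188 - 5q_T - (3/2)(q_C) = 0.
Cinder's profit: π_C = (197 - 1.5Q)q_C - (8q_C + 2q_C²). Setting ∂π_C/∂q_C = 0: 189 - 7q_C - (3/2)(q_T) = 0.
So q_T = (188 - (3/2)q_C)/5 and q_C = (189 - (3/2)q_T)/7.
Substituting one into the other gives q_T = 31.5267 and q_C = 20.2443.
Total output Q = 51.7710, so price P = 197 - (3/2)·51.7710 = 119.3435.

119.34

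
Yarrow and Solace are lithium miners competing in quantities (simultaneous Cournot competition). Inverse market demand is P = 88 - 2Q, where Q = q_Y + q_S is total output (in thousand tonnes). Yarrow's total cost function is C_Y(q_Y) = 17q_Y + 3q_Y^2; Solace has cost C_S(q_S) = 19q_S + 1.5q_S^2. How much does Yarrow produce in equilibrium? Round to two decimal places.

Yarrow's profit: π_Y = (88 - 2Q)q_Y - (17q_Y + 3q_Y²). Setting ∂π_Y/∂q_Y = 0: 71 - 10q_Y - 2(q_S) = 0.
Solace's first-order condition: 69 - 7q_S - 2(q_Y) = 0.
So q_Y = (71 - 2q_S)/10 and q_S = (69 - 2q_Y)/7.
Substituting one into the other gives q_Y = 359/66 and q_S = 274/33.

5.44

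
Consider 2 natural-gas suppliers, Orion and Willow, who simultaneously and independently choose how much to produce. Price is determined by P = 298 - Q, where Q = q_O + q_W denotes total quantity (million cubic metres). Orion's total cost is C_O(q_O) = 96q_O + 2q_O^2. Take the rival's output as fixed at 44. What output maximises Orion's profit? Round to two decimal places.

With the rival's output fixed at 44, Orion's profit is π_O = (298 - 44 - q_O)q_O - (96q_O + 2q_O²) = (254 - q_O)q_O - (96q_O + 2q_O²).
∂π_O/∂q_O = 158 - 6q_O = 0, so q_O = 79/3.

26.33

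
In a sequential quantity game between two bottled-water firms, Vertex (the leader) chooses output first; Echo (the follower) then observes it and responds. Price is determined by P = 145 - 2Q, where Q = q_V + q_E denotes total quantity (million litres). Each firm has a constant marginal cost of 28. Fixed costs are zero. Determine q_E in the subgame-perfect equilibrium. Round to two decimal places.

14.63

Solve by backward induction. Given q_V, the follower Echo maximises π_E = (145 - 2q_V - 2q_E)q_E - 28q_E.
∂π_E/∂q_E = 117 - 2q_V - 4q_E = 0 gives the reaction function q_E = (117 - 2q_V)/4.
Vertex substitutes q_E(q_V) into its own profit: π_V = q_V(145 - 2q_V - (117 - 2q_V)/2) - 28q_V = (173/2 - q_V)q_V - 28q_V.
Maximising: ∂π_V/∂q_V = 117/2 - 2q_V = 0, giving q_V = 117/4.
Then q_E = (117 - 2·(117/4))/4 = 117/8.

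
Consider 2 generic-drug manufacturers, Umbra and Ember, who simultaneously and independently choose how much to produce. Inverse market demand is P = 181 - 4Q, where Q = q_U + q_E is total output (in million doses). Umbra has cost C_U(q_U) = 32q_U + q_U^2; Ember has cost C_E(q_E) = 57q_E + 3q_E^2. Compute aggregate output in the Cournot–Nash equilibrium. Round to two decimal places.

Umbra's profit: π_U = (181 - 4Q)q_U - (32q_U + q_U²). Setting ∂π_U/∂q_U = 0: 149 - 10q_U - 4(q_E) = 0.
Ember's first-order condition: 124 - 14q_E - 4(q_U) = 0.
Best responses: q_U = (149 - 4q_E)/10, q_E = (124 - 4q_U)/14.
Substituting one into the other gives q_U = 795/62 and q_E = 161/31.
Total output Q = 795/62 + 161/31 = 1117/62.

18.02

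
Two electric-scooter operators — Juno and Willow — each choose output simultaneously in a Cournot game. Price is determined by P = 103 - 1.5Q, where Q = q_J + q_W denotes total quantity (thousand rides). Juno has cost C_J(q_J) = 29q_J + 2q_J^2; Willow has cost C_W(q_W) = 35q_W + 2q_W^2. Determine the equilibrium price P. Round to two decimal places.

77.94

Juno's profit: π_J = (103 - 1.5Q)q_J - (29q_J + 2q_J²). Setting ∂π_J/∂q_J = 0: 74 - 7q_J - (3/2)(q_W) = 0.
Willow's profit: π_W = (103 - 1.5Q)q_W - (35q_W + 2q_W²). Setting ∂π_W/∂q_W = 0: 68 - 7q_W - (3/2)(q_J) = 0.
Rearranging gives the reaction functions q_J = (74 - (3/2)q_W)/7 and q_W = (68 - (3/2)q_J)/7.
Solving the pair: q_J = 1664/187, q_W = 1460/187.
Total output Q = 284/17, so price P = 103 - (3/2)·(284/17) = 1325/17.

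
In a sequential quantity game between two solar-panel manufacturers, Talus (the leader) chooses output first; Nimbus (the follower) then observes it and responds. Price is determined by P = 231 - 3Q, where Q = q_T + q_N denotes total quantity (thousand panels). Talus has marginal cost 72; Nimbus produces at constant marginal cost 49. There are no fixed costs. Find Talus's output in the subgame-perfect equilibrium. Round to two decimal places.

22.67

Solve by backward induction. Given q_T, the follower Nimbus maximises π_N = (231 - 3q_T - 3q_N)q_N - 49q_N.
Setting the follower's marginal profit to zero, 182 - 3q_T - 6q_N = 0, i.e. q_N = (182 - 3q_T)/6.
Talus substitutes q_N(q_T) into its own profit: π_T = q_T(231 - 3q_T - (182 - 3q_T)/2) - 72q_T = (140 - (3/2)q_T)q_T - 72q_T.
Maximising: ∂π_T/∂q_T = 68 - 3q_T = 0, giving q_T = 68/3.
Then q_N = (182 - 3·(68/3))/6 = 19.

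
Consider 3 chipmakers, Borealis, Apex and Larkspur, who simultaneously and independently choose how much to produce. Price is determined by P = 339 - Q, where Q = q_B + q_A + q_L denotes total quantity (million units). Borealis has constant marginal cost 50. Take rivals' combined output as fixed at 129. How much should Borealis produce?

80

With rivals' combined output fixed at 129, Borealis's profit is π_B = (339 - 129 - q_B)q_B - (50q_B) = (210 - q_B)q_B - (50q_B).
∂π_B/∂q_B = 160 - 2q_B = 0, so q_B = 80.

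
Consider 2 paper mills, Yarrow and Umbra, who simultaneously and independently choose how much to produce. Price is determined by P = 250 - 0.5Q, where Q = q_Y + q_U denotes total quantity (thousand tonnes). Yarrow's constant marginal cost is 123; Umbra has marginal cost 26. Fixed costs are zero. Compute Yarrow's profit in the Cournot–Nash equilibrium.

Yarrow's profit: π_Y = (250 - 0.5Q)q_Y - (123q_Y). Setting ∂π_Y/∂q_Y = 0: 127 - q_Y - (1/2)(q_U) = 0.
Umbra's first-order condition: 224 - q_U - (1/2)(q_Y) = 0.
Rearranging gives the reaction functions q_Y = (127 - (1/2)q_U) and q_U = (224 - (1/2)q_Y).
Substituting one into the other gives q_Y = 20 and q_U = 214.
Price P = 250 - (1/2)·234 = 133.
Yarrow's profit: (133 - 123)·20 = 200.

200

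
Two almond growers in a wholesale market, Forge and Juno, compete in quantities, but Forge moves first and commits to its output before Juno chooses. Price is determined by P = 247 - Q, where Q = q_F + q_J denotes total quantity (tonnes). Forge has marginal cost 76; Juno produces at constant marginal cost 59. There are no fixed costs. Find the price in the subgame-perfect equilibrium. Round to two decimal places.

The follower Juno best-responds to any q_F: π_J = (247 - Q)q_J - 59q_J.
Setting the follower's marginal profit to zero, 188 - q_F - 2q_J = 0, i.e. q_J = (188 - q_F)/2.
The leader anticipates this reaction. Substituting into P = 247 - Q gives P = 153 - (1/2)q_F, so π_F = (153 - (1/2)q_F)q_F - 76q_F.
The leader's first-order condition 77 - q_F = 0 yields q_F = 77.
Then q_J = (188 - 77)/2 = 111/2.
Total output Q = 265/2, so price P = 247 - 265/2 = 229/2.

114.50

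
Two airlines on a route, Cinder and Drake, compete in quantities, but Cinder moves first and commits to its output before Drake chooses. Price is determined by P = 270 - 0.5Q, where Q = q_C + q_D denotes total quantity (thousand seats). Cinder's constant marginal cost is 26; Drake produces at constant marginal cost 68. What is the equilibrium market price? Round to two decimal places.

Solve by backward induction. Given q_C, the follower Drake maximises π_D = (270 - (1/2)q_C - (1/2)q_D)q_D - 68q_D.
∂π_D/∂q_D = 202 - (1/2)q_C - q_D = 0 gives the reaction function q_D = (202 - (1/2)q_C).
Cinder substitutes q_D(q_C) into its own profit: π_C = q_C(270 - (1/2)q_C - (202 - (1/2)q_C)/2) - 26q_C = (169 - (1/4)q_C)q_C - 26q_C.
Leader FOC: 143 - (1/2)q_C = 0, so q_C = 286.
Then q_D = (202 - (1/2)·286) = 59.
Total output Q = 345, so price P = 270 - (1/2)·345 = 195/2.

97.50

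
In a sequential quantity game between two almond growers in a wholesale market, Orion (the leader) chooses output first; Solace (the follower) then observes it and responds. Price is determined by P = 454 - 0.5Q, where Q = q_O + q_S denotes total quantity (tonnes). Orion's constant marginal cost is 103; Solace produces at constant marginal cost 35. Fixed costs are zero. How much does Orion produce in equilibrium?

The follower Solace best-responds to any q_O: π_S = (454 - 0.5Q)q_S - 35q_S.
∂π_S/∂q_S = 419 - (1/2)q_O - q_S = 0 gives the reaction function q_S = (419 - (1/2)q_O).
Orion substitutes q_S(q_O) into its own profit: π_O = q_O(454 - (1/2)q_O - (419 - (1/2)q_O)/2) - 103q_O = (489/2 - (1/4)q_O)q_O - 103q_O.
The leader's first-order condition 283/2 - (1/2)q_O = 0 yields q_O = 283.
Then q_S = (419 - (1/2)·283) = 555/2.

283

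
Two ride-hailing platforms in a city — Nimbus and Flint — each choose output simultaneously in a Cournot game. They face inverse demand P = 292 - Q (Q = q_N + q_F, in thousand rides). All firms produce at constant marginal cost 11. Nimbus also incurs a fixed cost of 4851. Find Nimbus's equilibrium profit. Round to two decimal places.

3922.44

A representative firm's profit is π_i = q_i(292 - Q) - 11q_i.
First-order condition (treating rivals' output as given): 281 - 2q_i - q_j = 0.
By symmetry each firm produces the same amount; substituting q_j = q_i yields q_i = 281/3.
Price P = 292 - 562/3 = 314/3.
Nimbus's profit: (314/3 - 11)·(281/3) - 4851 = 3922.4444.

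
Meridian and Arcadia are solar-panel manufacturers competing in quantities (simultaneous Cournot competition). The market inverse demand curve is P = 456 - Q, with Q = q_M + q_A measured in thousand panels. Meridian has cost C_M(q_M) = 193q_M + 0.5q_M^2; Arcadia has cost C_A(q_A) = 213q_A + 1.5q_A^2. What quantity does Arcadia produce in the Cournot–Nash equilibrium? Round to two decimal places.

Meridian's profit: π_M = (456 - Q)q_M - (193q_M + (1/2)q_M²). Setting ∂π_M/∂q_M = 0: 263 - 3q_M - (q_A) = 0.
Arcadia's profit: π_A = (456 - Q)q_A - (213q_A + (3/2)q_A²). Setting ∂π_A/∂q_A = 0: 243 - 5q_A - (q_M) = 0.
So q_M = (263 - q_A)/3 and q_A = (243 - q_M)/5.
Substituting one into the other gives q_M = 536/7 and q_A = 233/7.

33.29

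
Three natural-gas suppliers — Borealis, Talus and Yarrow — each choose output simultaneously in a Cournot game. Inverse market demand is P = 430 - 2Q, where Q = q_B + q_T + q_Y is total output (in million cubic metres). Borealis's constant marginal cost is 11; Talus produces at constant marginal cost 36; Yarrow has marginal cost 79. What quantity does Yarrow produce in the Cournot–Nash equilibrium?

Borealis's profit: π_B = (430 - 2Q)q_B - (11q_B). Setting ∂π_B/∂q_B = 0: 419 - 4q_B - 2(q_T + q_Y) = 0.
Talus's first-order condition: 394 - 4q_T - 2(q_B + q_Y) = 0.
Yarrow's profit: π_Y = (430 - 2Q)q_Y - (79q_Y). Setting ∂π_Y/∂q_Y = 0: 351 - 4q_Y - 2(q_B + q_T) = 0.
Adding the 3 first-order conditions: 1164 − 8Q = 0, so Q = 291/2.
Back-substituting: q_B = (419 − 291)/2 = 64, q_T = (394 − 291)/2 = 103/2, q_Y = (351 − 291)/2 = 30.

30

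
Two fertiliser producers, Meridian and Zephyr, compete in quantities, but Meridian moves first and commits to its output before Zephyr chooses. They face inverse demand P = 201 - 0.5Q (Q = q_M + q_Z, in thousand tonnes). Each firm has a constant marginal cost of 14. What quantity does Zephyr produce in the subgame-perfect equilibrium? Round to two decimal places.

93.50

The follower Zephyr best-responds to any q_M: π_Z = (201 - 0.5Q)q_Z - 14q_Z.
Setting the follower's marginal profit to zero, 187 - (1/2)q_M - q_Z = 0, i.e. q_Z = (187 - (1/2)q_M).
Meridian substitutes q_Z(q_M) into its own profit: π_M = q_M(201 - (1/2)q_M - (187 - (1/2)q_M)/2) - 14q_M = (215/2 - (1/4)q_M)q_M - 14q_M.
The leader's first-order condition 187/2 - (1/2)q_M = 0 yields q_M = 187.
Then q_Z = (187 - (1/2)·187) = 187/2.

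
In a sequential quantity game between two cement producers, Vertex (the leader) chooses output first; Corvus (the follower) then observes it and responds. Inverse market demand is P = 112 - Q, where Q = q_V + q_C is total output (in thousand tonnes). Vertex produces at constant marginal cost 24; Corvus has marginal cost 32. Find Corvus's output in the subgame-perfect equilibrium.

The follower Corvus best-responds to any q_V: π_C = (112 - Q)q_C - 32q_C.
∂π_C/∂q_C = 80 - q_V - 2q_C = 0 gives the reaction function q_C = (80 - q_V)/2.
The leader anticipates this reaction. Substituting into P = 112 - Q gives P = 72 - (1/2)q_V, so π_V = (72 - (1/2)q_V)q_V - 24q_V.
Maximising: ∂π_V/∂q_V = 48 - q_V = 0, giving q_V = 48.
Then q_C = (80 - 48)/2 = 16.

16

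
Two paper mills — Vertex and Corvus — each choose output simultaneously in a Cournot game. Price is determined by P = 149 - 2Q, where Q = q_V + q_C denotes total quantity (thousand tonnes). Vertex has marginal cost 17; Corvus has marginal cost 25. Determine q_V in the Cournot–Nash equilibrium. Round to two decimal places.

23.33

Vertex's profit: π_V = (149 - 2Q)q_V - (17q_V). Setting ∂π_V/∂q_V = 0: 132 - 4q_V - 2(q_C) = 0.
Corvus's first-order condition: 124 - 4q_C - 2(q_V) = 0.
Rearranging gives the reaction functions q_V = (132 - 2q_C)/4 and q_C = (124 - 2q_V)/4.
Substituting one into the other gives q_V = 70/3 and q_C = 58/3.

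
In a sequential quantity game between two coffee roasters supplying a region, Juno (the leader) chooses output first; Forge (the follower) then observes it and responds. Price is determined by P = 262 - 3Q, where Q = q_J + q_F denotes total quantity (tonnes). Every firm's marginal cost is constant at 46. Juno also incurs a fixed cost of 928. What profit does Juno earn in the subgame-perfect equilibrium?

1016

The follower Forge best-responds to any q_J: π_F = (262 - 3Q)q_F - 46q_F.
Setting the follower's marginal profit to zero, 216 - 3q_J - 6q_F = 0, i.e. q_F = (216 - 3q_J)/6.
Juno substitutes q_F(q_J) into its own profit: π_J = q_J(262 - 3q_J - (216 - 3q_J)/2) - 46q_J = (154 - (3/2)q_J)q_J - 46q_J.
The leader's first-order condition 108 - 3q_J = 0 yields q_J = 36.
Then q_F = (216 - 3·36)/6 = 18.
Price P = 262 - 3·54 = 100.
Juno's profit: (100 - 46)·36 - 928 = 1016.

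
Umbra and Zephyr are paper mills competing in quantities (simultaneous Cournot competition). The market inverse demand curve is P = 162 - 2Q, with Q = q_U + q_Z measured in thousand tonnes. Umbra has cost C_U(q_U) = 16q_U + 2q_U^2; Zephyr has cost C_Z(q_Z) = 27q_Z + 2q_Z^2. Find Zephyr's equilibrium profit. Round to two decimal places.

Umbra's profit: π_U = (162 - 2Q)q_U - (16q_U + 2q_U²). Setting ∂π_U/∂q_U = 0: 146 - 8q_U - 2(q_Z) = 0.
Zephyr's profit: π_Z = (162 - 2Q)q_Z - (27q_Z + 2q_Z²). Setting ∂π_Z/∂q_Z = 0: 135 - 8q_Z - 2(q_U) = 0.
Best responses: q_U = (146 - 2q_Z)/8, q_Z = (135 - 2q_U)/8.
Solving the pair: q_U = 449/30, q_Z = 197/15.
Price P = 162 - 2·(281/10) = 529/5.
Zephyr's profit: (529/5)·(197/15) - 27·(197/15) - 2(197/15)² = 689.9378.

689.94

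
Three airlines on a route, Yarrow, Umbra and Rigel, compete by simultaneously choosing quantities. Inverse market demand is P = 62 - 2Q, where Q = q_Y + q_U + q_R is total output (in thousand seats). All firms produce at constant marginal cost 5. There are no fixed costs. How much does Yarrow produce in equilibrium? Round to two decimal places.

7.13

Each firm earns π_i = (62 - 2Q)q_i - 5q_i.
First-order condition (treating rivals' output as given): 57 - 4q_i - 2·Σ_{j≠i} q_j = 0.
By symmetry each firm produces the same amount; substituting Σ_{j≠i} q_j = 2q_i yields q_i = 57/8.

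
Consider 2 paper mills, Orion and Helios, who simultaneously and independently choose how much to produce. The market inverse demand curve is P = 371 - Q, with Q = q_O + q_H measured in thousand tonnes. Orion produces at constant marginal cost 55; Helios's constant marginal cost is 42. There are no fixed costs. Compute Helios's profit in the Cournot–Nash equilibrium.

12996

Orion's profit: π_O = (371 - Q)q_O - (55q_O). Setting ∂π_O/∂q_O = 0: 316 - 2q_O - (q_H) = 0.
Helios's first-order condition: 329 - 2q_H - (q_O) = 0.
So q_O = (316 - q_H)/2 and q_H = (329 - q_O)/2.
Substituting one into the other gives q_O = 101 and q_H = 114.
Price P = 371 - 215 = 156.
Helios's profit: (156 - 42)·114 = 12996.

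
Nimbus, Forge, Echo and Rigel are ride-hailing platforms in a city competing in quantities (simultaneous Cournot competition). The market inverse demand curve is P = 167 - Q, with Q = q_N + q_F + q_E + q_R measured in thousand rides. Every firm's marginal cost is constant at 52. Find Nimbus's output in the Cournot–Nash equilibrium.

A representative firm's profit is π_i = q_i(167 - Q) - 52q_i.
First-order condition (treating rivals' output as given): 115 - 2q_i - Σ_{j≠i} q_j = 0.
With identical firms every q_j equals q_i, so Σ_{j≠i} q_j = 3q_i and 115 = 5q_i, giving q_i = 23.

23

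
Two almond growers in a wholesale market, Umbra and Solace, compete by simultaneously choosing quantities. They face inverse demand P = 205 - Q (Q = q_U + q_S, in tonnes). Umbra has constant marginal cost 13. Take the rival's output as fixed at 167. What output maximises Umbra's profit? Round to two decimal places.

12.50

With the rival's output fixed at 167, Umbra's profit is π_U = (205 - 167 - q_U)q_U - (13q_U) = (38 - q_U)q_U - (13q_U).
∂π_U/∂q_U = 25 - 2q_U = 0, so q_U = 25/2.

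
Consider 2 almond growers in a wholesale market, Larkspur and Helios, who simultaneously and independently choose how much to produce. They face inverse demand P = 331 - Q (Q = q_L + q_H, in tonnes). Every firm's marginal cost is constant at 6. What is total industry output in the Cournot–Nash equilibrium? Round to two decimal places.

216.67

Each firm earns π_i = (331 - Q)q_i - 6q_i.
Setting ∂π_i/∂q_i = 0 with rivals' quantities fixed: 325 - 2q_i - q_j = 0.
With identical firms every q_j equals q_i, so q_j = q_i and 325 = 3q_i, giving q_i = 325/3.
Total output Q = 325/3 + 325/3 = 650/3.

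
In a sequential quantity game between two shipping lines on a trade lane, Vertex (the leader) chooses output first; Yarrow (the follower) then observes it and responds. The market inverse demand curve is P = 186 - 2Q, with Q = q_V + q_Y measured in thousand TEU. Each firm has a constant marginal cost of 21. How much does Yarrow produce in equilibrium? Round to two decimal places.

The follower Yarrow best-responds to any q_V: π_Y = (186 - 2Q)q_Y - 21q_Y.
Follower FOC: 165 - 2q_V - 4q_Y = 0, so q_Y(q_V) = (165 - 2q_V)/4.
Vertex substitutes q_Y(q_V) into its own profit: π_V = q_V(186 - 2q_V - (165 - 2q_V)/2) - 21q_V = (207/2 - q_V)q_V - 21q_V.
Maximising: ∂π_V/∂q_V = 165/2 - 2q_V = 0, giving q_V = 165/4.
Then q_Y = (165 - 2·(165/4))/4 = 165/8.

20.63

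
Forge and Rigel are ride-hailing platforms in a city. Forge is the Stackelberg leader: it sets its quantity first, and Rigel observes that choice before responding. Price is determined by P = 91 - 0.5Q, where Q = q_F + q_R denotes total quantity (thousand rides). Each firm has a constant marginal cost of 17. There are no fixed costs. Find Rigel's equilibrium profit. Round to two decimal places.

The follower Rigel best-responds to any q_F: π_R = (91 - 0.5Q)q_R - 17q_R.
Follower FOC: 74 - (1/2)q_F - q_R = 0, so q_R(q_F) = (74 - (1/2)q_F).
Forge substitutes q_R(q_F) into its own profit: π_F = q_F(91 - (1/2)q_F - (74 - (1/2)q_F)/2) - 17q_F = (54 - (1/4)q_F)q_F - 17q_F.
Leader FOC: 37 - (1/2)q_F = 0, so q_F = 74.
Then q_R = (74 - (1/2)·74) = 37.
Price P = 91 - (1/2)·111 = 71/2.
Rigel's profit: (71/2 - 17)·37 = 1369/2.

684.50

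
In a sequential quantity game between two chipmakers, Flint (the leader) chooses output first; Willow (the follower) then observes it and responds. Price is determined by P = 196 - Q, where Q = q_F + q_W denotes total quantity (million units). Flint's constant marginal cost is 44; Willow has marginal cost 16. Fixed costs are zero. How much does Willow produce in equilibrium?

The follower Willow best-responds to any q_F: π_W = (196 - Q)q_W - 16q_W.
Follower FOC: 180 - q_F - 2q_W = 0, so q_W(q_F) = (180 - q_F)/2.
The leader anticipates this reaction. Substituting into P = 196 - Q gives P = 106 - (1/2)q_F, so π_F = (106 - (1/2)q_F)q_F - 44q_F.
Maximising: ∂π_F/∂q_F = 62 - q_F = 0, giving q_F = 62.
Then q_W = (180 - 62)/2 = 59.

59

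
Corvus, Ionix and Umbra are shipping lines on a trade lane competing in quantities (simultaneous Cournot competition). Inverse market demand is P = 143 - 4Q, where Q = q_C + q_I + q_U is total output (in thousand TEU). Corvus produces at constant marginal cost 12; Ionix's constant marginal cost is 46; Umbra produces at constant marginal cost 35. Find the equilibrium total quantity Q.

21

Corvus's profit: π_C = (143 - 4Q)q_C - (12q_C). Setting ∂π_C/∂q_C = 0: 131 - 8q_C - 4(q_I + q_U) = 0.
Ionix's first-order condition: 97 - 8q_I - 4(q_C + q_U) = 0.
Umbra's profit: π_U = (143 - 4Q)q_U - (35q_U). Setting ∂π_U/∂q_U = 0: 108 - 8q_U - 4(q_C + q_I) = 0.
Summing all 3 equations gives 336 − 16Q = 0, hence Q = 21.
Back-substituting: q_C = (131 − 84)/4 = 47/4, q_I = (97 − 84)/4 = 13/4, q_U = (108 − 84)/4 = 6.
Total output Q = 47/4 + 13/4 + 6 = 21.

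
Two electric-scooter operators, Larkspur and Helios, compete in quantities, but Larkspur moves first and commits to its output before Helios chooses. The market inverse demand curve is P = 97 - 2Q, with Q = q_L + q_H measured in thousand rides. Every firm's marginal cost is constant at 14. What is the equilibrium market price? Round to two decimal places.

34.75

Solve by backward induction. Given q_L, the follower Helios maximises π_H = (97 - 2q_L - 2q_H)q_H - 14q_H.
Follower FOC: 83 - 2q_L - 4q_H = 0, so q_H(q_L) = (83 - 2q_L)/4.
Larkspur substitutes q_H(q_L) into its own profit: π_L = q_L(97 - 2q_L - (83 - 2q_L)/2) - 14q_L = (111/2 - q_L)q_L - 14q_L.
Leader FOC: 83/2 - 2q_L = 0, so q_L = 83/4.
Then q_H = (83 - 2·(83/4))/4 = 83/8.
Total output Q = 249/8, so price P = 97 - 2·(249/8) = 139/4.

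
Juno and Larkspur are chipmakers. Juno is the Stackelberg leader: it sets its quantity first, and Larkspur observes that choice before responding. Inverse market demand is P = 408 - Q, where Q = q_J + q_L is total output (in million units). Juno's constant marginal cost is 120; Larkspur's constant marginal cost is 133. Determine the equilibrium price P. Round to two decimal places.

The follower Larkspur best-responds to any q_J: π_L = (408 - Q)q_L - 133q_L.
∂π_L/∂q_L = 275 - q_J - 2q_L = 0 gives the reaction function q_L = (275 - q_J)/2.
Juno substitutes q_L(q_J) into its own profit: π_J = q_J(408 - q_J - (275 - q_J)/2) - 120q_J = (541/2 - (1/2)q_J)q_J - 120q_J.
Leader FOC: 301/2 - q_J = 0, so q_J = 301/2.
Then q_L = (275 - 301/2)/2 = 249/4.
Total output Q = 851/4, so price P = 408 - 851/4 = 781/4.

195.25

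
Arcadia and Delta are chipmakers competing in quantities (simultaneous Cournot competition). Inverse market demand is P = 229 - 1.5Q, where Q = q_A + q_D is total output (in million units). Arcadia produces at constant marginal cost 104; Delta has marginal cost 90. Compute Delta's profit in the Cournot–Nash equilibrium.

1734

Arcadia's profit: π_A = (229 - 1.5Q)q_A - (104q_A). Setting ∂π_A/∂q_A = 0: 125 - 3q_A - (3/2)(q_D) = 0.
Delta's profit: π_D = (229 - 1.5Q)q_D - (90q_D). Setting ∂π_D/∂q_D = 0: 139 - 3q_D - (3/2)(q_A) = 0.
Rearranging gives the reaction functions q_A = (125 - (3/2)q_D)/3 and q_D = (139 - (3/2)q_A)/3.
Solving the pair: q_A = 74/3, q_D = 34.
Price P = 229 - (3/2)·(176/3) = 141.
Delta's profit: (141 - 90)·34 = 1734.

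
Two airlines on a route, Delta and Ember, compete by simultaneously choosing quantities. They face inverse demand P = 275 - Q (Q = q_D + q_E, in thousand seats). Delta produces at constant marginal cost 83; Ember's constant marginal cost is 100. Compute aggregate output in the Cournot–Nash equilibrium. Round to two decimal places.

122.33

Delta's profit: π_D = (275 - Q)q_D - (83q_D). Setting ∂π_D/∂q_D = 0: 192 - 2q_D - (q_E) = 0.
Ember's first-order condition: 175 - 2q_E - (q_D) = 0.
Rearranging gives the reaction functions q_D = (192 - q_E)/2 and q_E = (175 - q_D)/2.
Substituting one into the other gives q_D = 209/3 and q_E = 158/3.
Total output Q = 209/3 + 158/3 = 367/3.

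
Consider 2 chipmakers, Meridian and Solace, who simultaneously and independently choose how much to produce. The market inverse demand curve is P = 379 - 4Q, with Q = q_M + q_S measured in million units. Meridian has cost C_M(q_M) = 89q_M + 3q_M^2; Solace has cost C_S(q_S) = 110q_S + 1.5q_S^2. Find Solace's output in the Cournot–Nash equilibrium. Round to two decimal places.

Meridian's profit: π_M = (379 - 4Q)q_M - (89q_M + 3q_M²). Setting ∂π_M/∂q_M = 0: 290 - 14q_M - 4(q_S) = 0.
Solace's first-order condition: 269 - 11q_S - 4(q_M) = 0.
So q_M = (290 - 4q_S)/14 and q_S = (269 - 4q_M)/11.
Solving the pair: q_M = 1057/69, q_S = 1303/69.

18.88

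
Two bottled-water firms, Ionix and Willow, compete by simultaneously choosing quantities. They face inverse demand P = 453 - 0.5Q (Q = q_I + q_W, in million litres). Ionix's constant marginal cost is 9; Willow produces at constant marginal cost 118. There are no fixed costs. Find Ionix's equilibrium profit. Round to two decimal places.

Ionix's profit: π_I = (453 - 0.5Q)q_I - (9q_I). Setting ∂π_I/∂q_I = 0: 444 - q_I - (1/2)(q_W) = 0.
Willow's first-order condition: 335 - q_W - (1/2)(q_I) = 0.
So q_I = (444 - (1/2)q_W) and q_W = (335 - (1/2)q_I).
Substituting one into the other gives q_I = 1106/3 and q_W = 452/3.
Price P = 453 - (1/2)·(1558/3) = 580/3.
Ionix's profit: (580/3 - 9)·(1106/3) = 67957.5556.

67957.56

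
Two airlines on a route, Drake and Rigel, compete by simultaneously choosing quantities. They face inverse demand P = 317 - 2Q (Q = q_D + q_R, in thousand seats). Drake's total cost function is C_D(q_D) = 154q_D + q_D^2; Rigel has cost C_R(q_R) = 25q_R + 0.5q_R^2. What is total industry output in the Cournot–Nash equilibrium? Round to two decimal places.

Drake's profit: π_D = (317 - 2Q)q_D - (154q_D + q_D²). Setting ∂π_D/∂q_D = 0: 163 - 6q_D - 2(q_R) = 0.
Rigel's profit: π_R = (317 - 2Q)q_R - (25q_R + (1/2)q_R²). Setting ∂π_R/∂q_R = 0: 292 - 5q_R - 2(q_D) = 0.
So q_D = (163 - 2q_R)/6 and q_R = (292 - 2q_D)/5.
Substituting one into the other gives q_D = 231/26 and q_R = 713/13.
Total output Q = 231/26 + 713/13 = 1657/26.

63.73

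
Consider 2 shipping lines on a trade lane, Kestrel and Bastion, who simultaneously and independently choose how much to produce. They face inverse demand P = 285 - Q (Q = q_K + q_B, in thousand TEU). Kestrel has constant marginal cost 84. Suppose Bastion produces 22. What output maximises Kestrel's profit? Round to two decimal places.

With the rival's output fixed at 22, Kestrel's profit is π_K = (285 - 22 - q_K)q_K - (84q_K) = (263 - q_K)q_K - (84q_K).
∂π_K/∂q_K = 179 - 2q_K = 0, so q_K = 179/2.

89.50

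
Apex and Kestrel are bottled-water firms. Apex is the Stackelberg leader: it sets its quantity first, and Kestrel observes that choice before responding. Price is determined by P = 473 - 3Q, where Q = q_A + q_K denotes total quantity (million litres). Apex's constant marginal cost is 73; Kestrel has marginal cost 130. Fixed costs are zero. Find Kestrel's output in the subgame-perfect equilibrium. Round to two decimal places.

The follower Kestrel best-responds to any q_A: π_K = (473 - 3Q)q_K - 130q_K.
∂π_K/∂q_K = 343 - 3q_A - 6q_K = 0 gives the reaction function q_K = (343 - 3q_A)/6.
Apex substitutes q_K(q_A) into its own profit: π_A = q_A(473 - 3q_A - (343 - 3q_A)/2) - 73q_A = (603/2 - (3/2)q_A)q_A - 73q_A.
Maximising: ∂π_A/∂q_A = 457/2 - 3q_A = 0, giving q_A = 457/6.
Then q_K = (343 - 3·(457/6))/6 = 229/12.

19.08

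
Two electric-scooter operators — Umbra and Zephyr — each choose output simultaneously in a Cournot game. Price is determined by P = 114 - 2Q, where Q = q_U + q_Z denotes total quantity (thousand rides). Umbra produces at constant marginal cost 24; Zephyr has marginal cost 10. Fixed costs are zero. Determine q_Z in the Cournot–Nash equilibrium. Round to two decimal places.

Umbra's profit: π_U = (114 - 2Q)q_U - (24q_U). Setting ∂π_U/∂q_U = 0: 90 - 4q_U - 2(q_Z) = 0.
Zephyr's first-order condition: 104 - 4q_Z - 2(q_U) = 0.
Best responses: q_U = (90 - 2q_Z)/4, q_Z = (104 - 2q_U)/4.
Solving the pair: q_U = 38/3, q_Z = 59/3.

19.67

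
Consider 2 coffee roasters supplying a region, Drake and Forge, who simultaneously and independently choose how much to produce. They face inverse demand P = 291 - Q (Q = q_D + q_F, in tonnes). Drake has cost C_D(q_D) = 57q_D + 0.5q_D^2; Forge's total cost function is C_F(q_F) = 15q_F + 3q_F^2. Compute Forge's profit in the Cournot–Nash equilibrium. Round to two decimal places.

2667.95

Drake's profit: π_D = (291 - Q)q_D - (57q_D + (1/2)q_D²). Setting ∂π_D/∂q_D = 0: 234 - 3q_D - (q_F) = 0.
Forge's first-order condition: 276 - 8q_F - (q_D) = 0.
So q_D = (234 - q_F)/3 and q_F = (276 - q_D)/8.
Solving the pair: q_D = 1596/23, q_F = 594/23.
Price P = 291 - 95.2174 = 195.7826.
Forge's profit: 195.7826·(594/23) - 15·(594/23) - 3(594/23)² = 2667.9471.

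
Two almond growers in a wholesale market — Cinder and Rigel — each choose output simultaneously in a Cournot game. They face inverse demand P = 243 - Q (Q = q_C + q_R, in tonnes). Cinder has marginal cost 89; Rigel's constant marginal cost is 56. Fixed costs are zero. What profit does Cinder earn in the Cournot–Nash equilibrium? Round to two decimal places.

1626.78

Cinder's profit: π_C = (243 - Q)q_C - (89q_C). Setting ∂π_C/∂q_C = 0: 154 - 2q_C - (q_R) = 0.
Rigel's profit: π_R = (243 - Q)q_R - (56q_R). Setting ∂π_R/∂q_R = 0: 187 - 2q_R - (q_C) = 0.
Rearranging gives the reaction functions q_C = (154 - q_R)/2 and q_R = (187 - q_C)/2.
Solving the pair: q_C = 121/3, q_R = 220/3.
Price P = 243 - 341/3 = 388/3.
Cinder's profit: (388/3 - 89)·(121/3) = 1626.7778.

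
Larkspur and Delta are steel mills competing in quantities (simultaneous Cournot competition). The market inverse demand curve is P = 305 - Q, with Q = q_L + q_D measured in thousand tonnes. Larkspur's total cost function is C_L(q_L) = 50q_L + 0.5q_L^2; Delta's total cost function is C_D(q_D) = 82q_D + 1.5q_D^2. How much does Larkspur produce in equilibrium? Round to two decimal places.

75.14

Larkspur's profit: π_L = (305 - Q)q_L - (50q_L + (1/2)q_L²). Setting ∂π_L/∂q_L = 0: 255 - 3q_L - (q_D) = 0.
Delta's first-order condition: 223 - 5q_D - (q_L) = 0.
So q_L = (255 - q_D)/3 and q_D = (223 - q_L)/5.
Solving the pair: q_L = 526/7, q_D = 207/7.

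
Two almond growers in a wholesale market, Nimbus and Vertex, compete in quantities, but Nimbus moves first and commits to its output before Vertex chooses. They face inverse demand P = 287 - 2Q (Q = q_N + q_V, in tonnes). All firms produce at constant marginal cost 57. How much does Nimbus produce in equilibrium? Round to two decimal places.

The follower Vertex best-responds to any q_N: π_V = (287 - 2Q)q_V - 57q_V.
Setting the follower's marginal profit to zero, 230 - 2q_N - 4q_V = 0, i.e. q_V = (230 - 2q_N)/4.
The leader anticipates this reaction. Substituting into P = 287 - 2Q gives P = 172 - q_N, so π_N = (172 - q_N)q_N - 57q_N.
Maximising: ∂π_N/∂q_N = 115 - 2q_N = 0, giving q_N = 115/2.
Then q_V = (230 - 2·(115/2))/4 = 115/4.

57.50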